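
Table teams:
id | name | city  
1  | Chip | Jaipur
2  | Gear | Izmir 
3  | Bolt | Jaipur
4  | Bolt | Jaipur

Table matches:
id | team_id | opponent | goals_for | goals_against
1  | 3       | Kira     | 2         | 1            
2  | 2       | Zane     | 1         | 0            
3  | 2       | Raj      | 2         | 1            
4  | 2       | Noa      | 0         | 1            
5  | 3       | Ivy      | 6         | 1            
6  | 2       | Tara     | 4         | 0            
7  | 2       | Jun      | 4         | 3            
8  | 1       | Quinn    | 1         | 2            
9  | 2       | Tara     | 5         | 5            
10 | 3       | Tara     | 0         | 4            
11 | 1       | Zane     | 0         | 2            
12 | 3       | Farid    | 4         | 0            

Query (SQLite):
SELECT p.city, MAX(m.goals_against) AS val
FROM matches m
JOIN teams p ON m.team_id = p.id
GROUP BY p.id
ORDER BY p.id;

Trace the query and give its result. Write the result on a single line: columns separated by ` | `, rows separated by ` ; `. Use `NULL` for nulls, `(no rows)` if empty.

Jaipur | 2 ; Izmir | 5 ; Jaipur | 4

Join each matches row to its teams via team_id.
Group joined rows by teams.id; compute MAX(m.goals_against) per group.
  1: ids {8, 11} → MAX(m.goals_against)=2
  2: ids {2, 3, 4, 6, 7, 9} → MAX(m.goals_against)=5
  3: ids {1, 5, 10, 12} → MAX(m.goals_against)=4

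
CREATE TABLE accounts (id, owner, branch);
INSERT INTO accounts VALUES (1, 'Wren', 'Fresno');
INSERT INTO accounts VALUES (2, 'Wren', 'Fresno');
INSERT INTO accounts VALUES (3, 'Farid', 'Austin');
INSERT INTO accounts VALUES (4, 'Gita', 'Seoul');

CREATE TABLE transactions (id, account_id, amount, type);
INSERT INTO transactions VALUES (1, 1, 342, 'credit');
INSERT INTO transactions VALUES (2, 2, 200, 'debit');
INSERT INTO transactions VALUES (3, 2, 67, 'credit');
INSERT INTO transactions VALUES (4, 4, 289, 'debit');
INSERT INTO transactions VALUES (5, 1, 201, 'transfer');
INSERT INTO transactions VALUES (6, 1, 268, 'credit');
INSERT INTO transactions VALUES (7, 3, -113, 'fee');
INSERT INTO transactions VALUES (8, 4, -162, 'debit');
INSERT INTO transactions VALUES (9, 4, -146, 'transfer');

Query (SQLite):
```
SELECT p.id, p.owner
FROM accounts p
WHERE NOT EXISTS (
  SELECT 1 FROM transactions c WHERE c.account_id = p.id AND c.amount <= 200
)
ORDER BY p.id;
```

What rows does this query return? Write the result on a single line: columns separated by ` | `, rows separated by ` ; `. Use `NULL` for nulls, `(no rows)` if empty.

1 | Wren

For each accounts row, check whether any transactions with matching account_id has amount <= 200.
Keep rows where that is false.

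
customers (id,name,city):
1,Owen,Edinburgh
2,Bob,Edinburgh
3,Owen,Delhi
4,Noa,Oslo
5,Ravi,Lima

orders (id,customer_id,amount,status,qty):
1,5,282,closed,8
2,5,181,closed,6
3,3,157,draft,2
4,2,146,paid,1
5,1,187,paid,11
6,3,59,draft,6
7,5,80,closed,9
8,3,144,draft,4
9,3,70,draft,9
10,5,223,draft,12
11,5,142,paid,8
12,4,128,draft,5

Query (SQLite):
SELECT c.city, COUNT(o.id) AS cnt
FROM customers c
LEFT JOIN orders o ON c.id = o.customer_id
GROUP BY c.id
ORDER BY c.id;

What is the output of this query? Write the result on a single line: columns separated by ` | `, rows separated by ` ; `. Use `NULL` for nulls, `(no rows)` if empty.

Edinburgh | 1 ; Edinburgh | 1 ; Delhi | 4 ; Oslo | 1 ; Lima | 5

LEFT JOIN keeps every customers row; unmatched ones get NULL for orders columns.
Group by customers.id and compute COUNT(o.id). COUNT(col) of an all-NULL group is 0.
  1: ids {5} → COUNT(o.id)=1
  2: ids {4} → COUNT(o.id)=1
  3: ids {3, 6, 8, 9} → COUNT(o.id)=4
  4: ids {12} → COUNT(o.id)=1
  5: ids {1, 2, 7, 10, 11} → COUNT(o.id)=5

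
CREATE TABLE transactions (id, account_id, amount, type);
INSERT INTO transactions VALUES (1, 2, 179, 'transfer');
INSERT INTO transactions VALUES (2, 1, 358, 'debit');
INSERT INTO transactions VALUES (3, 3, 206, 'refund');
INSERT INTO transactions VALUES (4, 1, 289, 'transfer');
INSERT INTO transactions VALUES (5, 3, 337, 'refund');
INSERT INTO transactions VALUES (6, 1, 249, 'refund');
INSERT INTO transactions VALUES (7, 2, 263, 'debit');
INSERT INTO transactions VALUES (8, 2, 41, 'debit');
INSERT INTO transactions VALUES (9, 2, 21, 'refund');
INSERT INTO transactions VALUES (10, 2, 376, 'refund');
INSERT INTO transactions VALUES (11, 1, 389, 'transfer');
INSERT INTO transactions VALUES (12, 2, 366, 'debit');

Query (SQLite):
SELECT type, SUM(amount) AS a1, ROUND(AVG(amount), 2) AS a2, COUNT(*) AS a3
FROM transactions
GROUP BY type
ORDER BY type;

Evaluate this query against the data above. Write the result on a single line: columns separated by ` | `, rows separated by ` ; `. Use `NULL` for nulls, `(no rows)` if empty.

debit | 1028 | 257 | 4 ; refund | 1189 | 237.8 | 5 ; transfer | 857 | 285.67 | 3

Group transactions by type.
Per group compute: SUM(amount), ROUND(AVG(amount), 2), COUNT(*).
  debit: ids {2, 7, 8, 12} → SUM(amount)=1028, ROUND(AVG(amount), 2)=257, COUNT(*)=4
  refund: ids {3, 5, 6, 9, 10} → SUM(amount)=1189, ROUND(AVG(amount), 2)=237.8, COUNT(*)=5
  transfer: ids {1, 4, 11} → SUM(amount)=857, ROUND(AVG(amount), 2)=285.67, COUNT(*)=3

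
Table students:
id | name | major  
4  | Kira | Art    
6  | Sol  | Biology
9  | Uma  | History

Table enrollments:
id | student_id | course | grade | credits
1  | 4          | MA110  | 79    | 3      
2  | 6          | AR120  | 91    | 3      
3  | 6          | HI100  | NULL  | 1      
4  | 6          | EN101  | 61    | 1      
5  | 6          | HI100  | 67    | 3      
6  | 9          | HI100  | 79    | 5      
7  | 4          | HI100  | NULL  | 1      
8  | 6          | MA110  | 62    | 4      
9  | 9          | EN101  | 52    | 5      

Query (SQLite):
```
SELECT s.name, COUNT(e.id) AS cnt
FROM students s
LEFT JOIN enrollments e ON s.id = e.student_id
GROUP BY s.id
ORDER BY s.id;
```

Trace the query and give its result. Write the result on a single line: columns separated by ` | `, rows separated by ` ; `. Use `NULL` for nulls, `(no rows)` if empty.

Kira | 2 ; Sol | 5 ; Uma | 2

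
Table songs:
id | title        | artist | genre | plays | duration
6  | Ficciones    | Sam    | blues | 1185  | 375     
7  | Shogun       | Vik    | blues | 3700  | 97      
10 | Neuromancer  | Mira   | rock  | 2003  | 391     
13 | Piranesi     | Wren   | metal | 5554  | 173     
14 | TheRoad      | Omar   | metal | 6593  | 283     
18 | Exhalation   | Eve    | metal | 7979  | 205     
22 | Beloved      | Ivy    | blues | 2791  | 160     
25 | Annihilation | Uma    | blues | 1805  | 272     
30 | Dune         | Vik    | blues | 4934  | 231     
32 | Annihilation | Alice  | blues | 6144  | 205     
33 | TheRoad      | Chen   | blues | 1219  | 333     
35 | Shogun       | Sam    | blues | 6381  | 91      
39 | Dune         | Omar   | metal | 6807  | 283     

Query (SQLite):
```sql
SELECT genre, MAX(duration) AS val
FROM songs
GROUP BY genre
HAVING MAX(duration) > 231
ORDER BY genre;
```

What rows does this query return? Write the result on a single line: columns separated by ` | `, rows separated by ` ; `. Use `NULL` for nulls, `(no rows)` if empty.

blues | 375 ; metal | 283 ; rock | 391

Partition songs by genre; compute MAX(duration) within each group.
HAVING: keep groups where MAX(duration) > 231.
  blues: ids {6, 7, 22, 25, 30, 32, 33, 35} → MAX(duration)=375
  metal: ids {13, 14, 18, 39} → MAX(duration)=283
  rock: ids {10} → MAX(duration)=391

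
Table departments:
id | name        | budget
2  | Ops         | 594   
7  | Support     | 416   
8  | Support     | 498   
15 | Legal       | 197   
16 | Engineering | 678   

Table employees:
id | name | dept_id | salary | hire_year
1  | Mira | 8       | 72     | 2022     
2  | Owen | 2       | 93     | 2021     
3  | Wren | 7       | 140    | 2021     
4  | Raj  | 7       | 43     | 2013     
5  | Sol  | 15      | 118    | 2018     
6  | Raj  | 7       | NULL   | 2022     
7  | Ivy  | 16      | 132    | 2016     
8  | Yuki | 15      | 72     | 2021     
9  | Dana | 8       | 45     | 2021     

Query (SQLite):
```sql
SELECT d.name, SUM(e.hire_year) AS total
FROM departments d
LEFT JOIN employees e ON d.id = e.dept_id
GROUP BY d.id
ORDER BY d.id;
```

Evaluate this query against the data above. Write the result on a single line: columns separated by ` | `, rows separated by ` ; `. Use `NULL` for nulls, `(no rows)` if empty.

LEFT JOIN keeps every departments row; unmatched ones get NULL for employees columns.
Group by departments.id and compute SUM(e.hire_year). SUM over an all-NULL group is NULL.
  2: ids {2} → SUM(e.hire_year)=2021
  7: ids {3, 4, 6} → SUM(e.hire_year)=6056
  8: ids {1, 9} → SUM(e.hire_year)=4043
  15: ids {5, 8} → SUM(e.hire_year)=4039
  16: ids {7} → SUM(e.hire_year)=2016

Ops | 2021 ; Support | 6056 ; Support | 4043 ; Legal | 4039 ; Engineering | 2016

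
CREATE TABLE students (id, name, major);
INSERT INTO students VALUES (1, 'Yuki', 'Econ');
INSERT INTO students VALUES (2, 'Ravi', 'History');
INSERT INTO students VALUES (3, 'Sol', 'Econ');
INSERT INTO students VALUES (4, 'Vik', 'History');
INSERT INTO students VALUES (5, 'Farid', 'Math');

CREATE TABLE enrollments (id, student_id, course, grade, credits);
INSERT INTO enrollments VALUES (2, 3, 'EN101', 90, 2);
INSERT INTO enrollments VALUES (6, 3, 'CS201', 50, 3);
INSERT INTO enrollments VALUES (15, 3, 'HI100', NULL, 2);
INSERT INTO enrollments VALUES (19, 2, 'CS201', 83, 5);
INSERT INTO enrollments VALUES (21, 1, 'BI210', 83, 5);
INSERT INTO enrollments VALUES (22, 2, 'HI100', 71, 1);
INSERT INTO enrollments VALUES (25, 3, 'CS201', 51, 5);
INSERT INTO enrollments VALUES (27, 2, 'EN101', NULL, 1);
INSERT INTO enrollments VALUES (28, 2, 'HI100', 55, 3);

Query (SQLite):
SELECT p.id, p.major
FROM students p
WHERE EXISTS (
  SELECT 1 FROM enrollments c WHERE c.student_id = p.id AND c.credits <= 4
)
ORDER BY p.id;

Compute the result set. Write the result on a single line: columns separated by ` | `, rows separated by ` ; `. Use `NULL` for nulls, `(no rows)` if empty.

For each students row, check whether any enrollments with matching student_id has credits <= 4.
Keep rows where that is true.

2 | History ; 3 | Econ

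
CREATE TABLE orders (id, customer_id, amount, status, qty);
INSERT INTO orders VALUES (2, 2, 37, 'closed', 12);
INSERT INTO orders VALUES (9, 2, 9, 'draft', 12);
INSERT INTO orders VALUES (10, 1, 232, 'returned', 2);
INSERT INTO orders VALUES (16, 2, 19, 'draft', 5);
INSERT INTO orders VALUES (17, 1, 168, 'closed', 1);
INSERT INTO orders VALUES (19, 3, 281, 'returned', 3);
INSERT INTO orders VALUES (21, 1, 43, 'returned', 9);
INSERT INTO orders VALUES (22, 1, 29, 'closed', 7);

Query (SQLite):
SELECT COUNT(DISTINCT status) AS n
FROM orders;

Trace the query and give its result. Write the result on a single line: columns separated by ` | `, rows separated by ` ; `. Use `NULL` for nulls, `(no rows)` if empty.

3

Count distinct non-NULL status values.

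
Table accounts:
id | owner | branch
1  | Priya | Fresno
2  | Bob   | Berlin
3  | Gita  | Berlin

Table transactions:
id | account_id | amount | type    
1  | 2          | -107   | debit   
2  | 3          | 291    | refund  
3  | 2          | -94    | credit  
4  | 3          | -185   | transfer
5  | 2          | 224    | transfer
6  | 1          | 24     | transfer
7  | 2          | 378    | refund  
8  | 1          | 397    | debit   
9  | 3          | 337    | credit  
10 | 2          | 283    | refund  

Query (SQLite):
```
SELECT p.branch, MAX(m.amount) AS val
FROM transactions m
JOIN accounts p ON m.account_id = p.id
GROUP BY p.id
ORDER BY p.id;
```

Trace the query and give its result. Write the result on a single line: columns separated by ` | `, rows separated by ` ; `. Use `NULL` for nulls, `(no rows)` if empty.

Fresno | 397 ; Berlin | 378 ; Berlin | 337

Join each transactions row to its accounts via account_id.
Group joined rows by accounts.id; compute MAX(m.amount) per group.
  1: ids {6, 8} → MAX(m.amount)=397
  2: ids {1, 3, 5, 7, 10} → MAX(m.amount)=378
  3: ids {2, 4, 9} → MAX(m.amount)=337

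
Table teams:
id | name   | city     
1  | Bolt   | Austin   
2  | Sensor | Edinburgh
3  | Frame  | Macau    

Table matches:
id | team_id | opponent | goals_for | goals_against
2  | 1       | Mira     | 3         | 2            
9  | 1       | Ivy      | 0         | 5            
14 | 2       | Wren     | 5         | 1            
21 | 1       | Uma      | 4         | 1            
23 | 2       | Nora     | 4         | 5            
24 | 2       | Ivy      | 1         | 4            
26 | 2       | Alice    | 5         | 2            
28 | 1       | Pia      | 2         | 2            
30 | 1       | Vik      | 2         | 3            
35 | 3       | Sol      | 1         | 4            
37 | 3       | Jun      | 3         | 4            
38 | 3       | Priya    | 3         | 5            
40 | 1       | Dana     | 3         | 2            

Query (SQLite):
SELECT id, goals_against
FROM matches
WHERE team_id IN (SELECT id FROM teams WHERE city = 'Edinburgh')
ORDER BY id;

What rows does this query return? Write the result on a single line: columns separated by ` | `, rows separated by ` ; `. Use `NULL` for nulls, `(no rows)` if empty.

Inner query: teams.id where city = 'Edinburgh'.
Outer: keep matches rows whose team_id is in that set.
Inner query → {2}

14 | 1 ; 23 | 5 ; 24 | 4 ; 26 | 2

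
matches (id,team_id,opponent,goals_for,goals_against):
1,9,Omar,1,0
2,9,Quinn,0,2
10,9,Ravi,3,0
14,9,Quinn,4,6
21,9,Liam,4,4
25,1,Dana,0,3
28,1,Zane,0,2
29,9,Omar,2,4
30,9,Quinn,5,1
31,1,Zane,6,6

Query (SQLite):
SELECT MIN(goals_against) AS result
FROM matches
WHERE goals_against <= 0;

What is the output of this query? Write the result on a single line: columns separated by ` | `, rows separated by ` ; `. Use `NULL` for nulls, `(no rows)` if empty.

0

Rows where goals_against <= 0 → goals_against values: [0, 0].
MIN of non-NULL values = 0.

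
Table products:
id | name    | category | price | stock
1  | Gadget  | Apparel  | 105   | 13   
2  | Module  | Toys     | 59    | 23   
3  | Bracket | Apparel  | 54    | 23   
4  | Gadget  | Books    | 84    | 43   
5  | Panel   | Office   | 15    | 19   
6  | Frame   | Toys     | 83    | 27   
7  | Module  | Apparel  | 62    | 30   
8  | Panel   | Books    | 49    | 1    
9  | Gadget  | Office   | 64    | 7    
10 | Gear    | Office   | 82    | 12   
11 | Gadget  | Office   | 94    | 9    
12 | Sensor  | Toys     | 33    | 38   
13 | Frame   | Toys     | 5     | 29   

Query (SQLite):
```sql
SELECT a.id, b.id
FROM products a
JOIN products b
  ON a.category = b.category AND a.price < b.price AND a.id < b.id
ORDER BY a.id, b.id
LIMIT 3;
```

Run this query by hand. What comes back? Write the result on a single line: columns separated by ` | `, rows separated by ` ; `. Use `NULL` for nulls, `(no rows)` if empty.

Pairs (a,b) with same category, a.price < b.price, a.id < b.id.
category groups: Apparel:{1,3,7} Books:{4,8} Office:{5,9,10,11} Toys:{2,6,12,13}
Ordered by (a.id, b.id); first 3.

2 | 6 ; 3 | 7 ; 5 | 9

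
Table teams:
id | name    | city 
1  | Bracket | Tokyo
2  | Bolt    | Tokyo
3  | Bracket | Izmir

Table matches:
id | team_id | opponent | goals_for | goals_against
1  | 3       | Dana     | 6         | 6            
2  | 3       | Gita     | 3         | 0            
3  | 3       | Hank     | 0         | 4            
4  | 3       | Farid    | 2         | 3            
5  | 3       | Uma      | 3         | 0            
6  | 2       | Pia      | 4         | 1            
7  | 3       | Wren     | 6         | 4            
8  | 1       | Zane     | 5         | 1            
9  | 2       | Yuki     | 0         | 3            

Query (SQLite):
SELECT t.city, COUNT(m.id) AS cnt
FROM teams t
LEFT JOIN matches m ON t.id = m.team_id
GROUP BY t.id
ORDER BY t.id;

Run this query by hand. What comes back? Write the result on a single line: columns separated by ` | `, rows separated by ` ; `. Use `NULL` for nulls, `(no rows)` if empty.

LEFT JOIN keeps every teams row; unmatched ones get NULL for matches columns.
Group by teams.id and compute COUNT(m.id). COUNT(col) of an all-NULL group is 0.
  1: ids {8} → COUNT(m.id)=1
  2: ids {6, 9} → COUNT(m.id)=2
  3: ids {1, 2, 3, 4, 5, 7} → COUNT(m.id)=6

Tokyo | 1 ; Tokyo | 2 ; Izmir | 6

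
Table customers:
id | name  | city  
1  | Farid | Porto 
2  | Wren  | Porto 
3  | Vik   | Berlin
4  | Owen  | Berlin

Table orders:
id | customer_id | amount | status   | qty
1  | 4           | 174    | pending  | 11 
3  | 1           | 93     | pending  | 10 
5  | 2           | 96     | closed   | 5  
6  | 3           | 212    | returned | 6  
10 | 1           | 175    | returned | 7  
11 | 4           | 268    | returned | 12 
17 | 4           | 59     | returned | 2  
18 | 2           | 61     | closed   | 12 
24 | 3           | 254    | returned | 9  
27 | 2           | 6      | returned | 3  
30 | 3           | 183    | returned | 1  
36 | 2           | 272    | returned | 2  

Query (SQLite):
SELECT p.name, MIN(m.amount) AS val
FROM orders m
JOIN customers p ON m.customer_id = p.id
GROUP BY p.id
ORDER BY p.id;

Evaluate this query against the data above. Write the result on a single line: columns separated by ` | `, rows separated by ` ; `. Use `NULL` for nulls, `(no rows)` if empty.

Farid | 93 ; Wren | 6 ; Vik | 183 ; Owen | 59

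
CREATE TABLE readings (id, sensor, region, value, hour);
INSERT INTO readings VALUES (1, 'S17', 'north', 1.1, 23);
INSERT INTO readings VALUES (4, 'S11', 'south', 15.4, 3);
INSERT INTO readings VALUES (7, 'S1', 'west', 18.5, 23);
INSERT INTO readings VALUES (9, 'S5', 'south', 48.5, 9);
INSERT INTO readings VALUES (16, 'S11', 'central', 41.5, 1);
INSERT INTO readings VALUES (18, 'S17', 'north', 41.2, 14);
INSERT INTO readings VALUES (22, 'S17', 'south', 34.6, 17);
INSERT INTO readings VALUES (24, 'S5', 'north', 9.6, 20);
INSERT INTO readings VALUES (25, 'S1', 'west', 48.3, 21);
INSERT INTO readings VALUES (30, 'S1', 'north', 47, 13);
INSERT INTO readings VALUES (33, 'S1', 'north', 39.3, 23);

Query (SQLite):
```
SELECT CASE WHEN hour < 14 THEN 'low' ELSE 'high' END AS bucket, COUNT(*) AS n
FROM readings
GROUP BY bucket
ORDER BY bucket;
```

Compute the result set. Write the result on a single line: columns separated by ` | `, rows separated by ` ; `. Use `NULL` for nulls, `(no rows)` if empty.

high | 7 ; low | 4

Bucket rows by hour < 14 → 'low' else 'high'; count each bucket.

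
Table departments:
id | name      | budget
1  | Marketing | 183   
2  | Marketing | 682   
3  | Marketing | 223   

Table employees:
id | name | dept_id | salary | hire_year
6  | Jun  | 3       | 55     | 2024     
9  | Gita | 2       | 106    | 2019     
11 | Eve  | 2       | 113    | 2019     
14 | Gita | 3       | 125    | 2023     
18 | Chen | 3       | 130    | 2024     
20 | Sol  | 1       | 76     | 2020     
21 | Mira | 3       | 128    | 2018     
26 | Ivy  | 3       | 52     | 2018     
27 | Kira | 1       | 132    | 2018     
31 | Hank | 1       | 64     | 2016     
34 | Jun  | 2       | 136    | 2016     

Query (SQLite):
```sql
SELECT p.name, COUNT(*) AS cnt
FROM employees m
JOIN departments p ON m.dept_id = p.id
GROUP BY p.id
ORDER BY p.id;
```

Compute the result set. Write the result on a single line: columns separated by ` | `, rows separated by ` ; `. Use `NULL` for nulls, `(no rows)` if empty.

Marketing | 3 ; Marketing | 3 ; Marketing | 5

Join each employees row to its departments via dept_id.
Group joined rows by departments.id; compute COUNT(*) per group.
  1: ids {20, 27, 31} → COUNT(*)=3
  2: ids {9, 11, 34} → COUNT(*)=3
  3: ids {6, 14, 18, 21, 26} → COUNT(*)=5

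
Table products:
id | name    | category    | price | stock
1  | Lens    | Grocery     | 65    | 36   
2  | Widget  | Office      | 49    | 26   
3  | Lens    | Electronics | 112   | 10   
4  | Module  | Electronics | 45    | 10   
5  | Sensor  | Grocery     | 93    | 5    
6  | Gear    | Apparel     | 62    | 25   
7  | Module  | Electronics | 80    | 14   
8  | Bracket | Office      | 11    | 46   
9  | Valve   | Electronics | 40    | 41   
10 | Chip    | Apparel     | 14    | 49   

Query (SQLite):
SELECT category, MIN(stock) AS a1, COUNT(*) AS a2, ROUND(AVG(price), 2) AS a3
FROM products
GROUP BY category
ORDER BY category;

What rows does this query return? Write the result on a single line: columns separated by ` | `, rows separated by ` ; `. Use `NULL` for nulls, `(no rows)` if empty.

Group products by category.
Per group compute: MIN(stock), COUNT(*), ROUND(AVG(price), 2).
  Apparel: ids {6, 10} → MIN(stock)=25, COUNT(*)=2, ROUND(AVG(price), 2)=38
  Electronics: ids {3, 4, 7, 9} → MIN(stock)=10, COUNT(*)=4, ROUND(AVG(price), 2)=69.25
  Grocery: ids {1, 5} → MIN(stock)=5, COUNT(*)=2, ROUND(AVG(price), 2)=79
  Office: ids {2, 8} → MIN(stock)=26, COUNT(*)=2, ROUND(AVG(price), 2)=30

Apparel | 25 | 2 | 38 ; Electronics | 10 | 4 | 69.25 ; Grocery | 5 | 2 | 79 ; Office | 26 | 2 | 30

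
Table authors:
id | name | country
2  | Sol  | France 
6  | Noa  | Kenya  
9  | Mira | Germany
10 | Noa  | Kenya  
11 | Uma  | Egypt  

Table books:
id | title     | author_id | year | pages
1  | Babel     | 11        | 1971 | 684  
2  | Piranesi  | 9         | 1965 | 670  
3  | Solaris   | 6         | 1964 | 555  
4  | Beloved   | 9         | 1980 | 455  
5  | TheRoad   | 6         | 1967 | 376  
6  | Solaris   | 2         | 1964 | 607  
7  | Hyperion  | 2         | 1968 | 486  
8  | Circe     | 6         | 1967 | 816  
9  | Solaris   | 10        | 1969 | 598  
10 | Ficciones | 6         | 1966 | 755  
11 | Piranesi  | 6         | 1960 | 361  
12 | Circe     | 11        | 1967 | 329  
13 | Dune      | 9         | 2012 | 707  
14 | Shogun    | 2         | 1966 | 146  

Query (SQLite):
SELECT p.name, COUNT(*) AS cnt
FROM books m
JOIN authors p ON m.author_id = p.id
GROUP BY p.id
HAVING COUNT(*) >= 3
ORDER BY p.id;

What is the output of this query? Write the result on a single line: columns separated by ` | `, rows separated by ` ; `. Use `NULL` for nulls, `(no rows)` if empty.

Sol | 3 ; Noa | 5 ; Mira | 3

Join each books row to its authors via author_id.
Group joined rows by authors.id; compute COUNT(*) per group.
HAVING: keep groups with count ≥ 3.
  2: ids {6, 7, 14} → COUNT(*)=3
  6: ids {3, 5, 8, 10, 11} → COUNT(*)=5
  9: ids {2, 4, 13} → COUNT(*)=3
  10: ids {9} → COUNT(*)=1
  11: ids {1, 12} → COUNT(*)=2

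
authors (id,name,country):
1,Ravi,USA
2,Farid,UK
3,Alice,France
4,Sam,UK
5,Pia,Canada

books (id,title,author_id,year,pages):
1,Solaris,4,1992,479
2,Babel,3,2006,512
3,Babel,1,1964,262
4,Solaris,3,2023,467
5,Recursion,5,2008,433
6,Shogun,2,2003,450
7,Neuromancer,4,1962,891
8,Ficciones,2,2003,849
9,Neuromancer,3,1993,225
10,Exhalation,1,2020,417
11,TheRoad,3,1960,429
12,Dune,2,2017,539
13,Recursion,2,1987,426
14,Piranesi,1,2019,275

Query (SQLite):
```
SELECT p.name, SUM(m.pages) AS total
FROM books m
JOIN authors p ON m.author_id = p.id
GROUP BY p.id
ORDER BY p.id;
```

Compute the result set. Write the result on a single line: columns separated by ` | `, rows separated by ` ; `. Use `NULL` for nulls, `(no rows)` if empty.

Join each books row to its authors via author_id.
Group joined rows by authors.id; compute SUM(m.pages) per group.
  1: ids {3, 10, 14} → SUM(m.pages)=954
  2: ids {6, 8, 12, 13} → SUM(m.pages)=2264
  3: ids {2, 4, 9, 11} → SUM(m.pages)=1633
  4: ids {1, 7} → SUM(m.pages)=1370
  5: ids {5} → SUM(m.pages)=433

Ravi | 954 ; Farid | 2264 ; Alice | 1633 ; Sam | 1370 ; Pia | 433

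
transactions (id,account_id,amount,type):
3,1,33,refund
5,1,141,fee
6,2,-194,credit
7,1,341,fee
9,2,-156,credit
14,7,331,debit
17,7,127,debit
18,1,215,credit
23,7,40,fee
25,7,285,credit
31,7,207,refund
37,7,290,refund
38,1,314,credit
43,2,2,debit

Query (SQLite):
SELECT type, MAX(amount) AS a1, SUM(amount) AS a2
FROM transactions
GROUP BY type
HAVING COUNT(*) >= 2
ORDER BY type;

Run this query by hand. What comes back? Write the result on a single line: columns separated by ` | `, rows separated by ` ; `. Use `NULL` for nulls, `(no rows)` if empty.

Group transactions by type.
Per group compute: MAX(amount), SUM(amount).
HAVING: drop groups with fewer than 2 rows.
  credit: ids {6, 9, 18, 25, 38} → MAX(amount)=314, SUM(amount)=464
  debit: ids {14, 17, 43} → MAX(amount)=331, SUM(amount)=460
  fee: ids {5, 7, 23} → MAX(amount)=341, SUM(amount)=522
  refund: ids {3, 31, 37} → MAX(amount)=290, SUM(amount)=530

credit | 314 | 464 ; debit | 331 | 460 ; fee | 341 | 522 ; refund | 290 | 530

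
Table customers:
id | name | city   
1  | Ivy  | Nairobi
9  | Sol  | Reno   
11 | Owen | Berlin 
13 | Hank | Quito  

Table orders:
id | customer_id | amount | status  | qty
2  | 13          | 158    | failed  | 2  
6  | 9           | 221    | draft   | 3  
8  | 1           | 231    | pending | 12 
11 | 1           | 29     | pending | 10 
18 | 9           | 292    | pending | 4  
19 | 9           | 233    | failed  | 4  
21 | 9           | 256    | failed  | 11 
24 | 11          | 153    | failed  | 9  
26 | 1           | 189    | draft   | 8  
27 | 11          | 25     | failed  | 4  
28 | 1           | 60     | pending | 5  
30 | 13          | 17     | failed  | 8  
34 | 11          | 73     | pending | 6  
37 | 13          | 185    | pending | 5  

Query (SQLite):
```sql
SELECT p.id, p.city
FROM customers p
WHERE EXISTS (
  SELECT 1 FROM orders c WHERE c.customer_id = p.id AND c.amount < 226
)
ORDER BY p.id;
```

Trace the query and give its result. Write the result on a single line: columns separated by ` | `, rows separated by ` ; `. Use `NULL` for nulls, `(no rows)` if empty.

1 | Nairobi ; 9 | Reno ; 11 | Berlin ; 13 | Quito

For each customers row, check whether any orders with matching customer_id has amount < 226.
Keep rows where that is true.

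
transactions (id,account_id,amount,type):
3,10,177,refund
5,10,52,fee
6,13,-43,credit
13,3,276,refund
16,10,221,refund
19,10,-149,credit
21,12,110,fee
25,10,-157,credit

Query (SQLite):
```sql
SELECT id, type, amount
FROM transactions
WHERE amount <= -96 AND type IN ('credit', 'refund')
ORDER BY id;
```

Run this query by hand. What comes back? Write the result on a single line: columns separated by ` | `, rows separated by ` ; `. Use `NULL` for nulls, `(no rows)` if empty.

19 | credit | -149 ; 25 | credit | -157

amount <= -96: ids {19, 25}
type IN ('credit', 'refund'): ids {3, 6, 13, 16, 19, 25}
Combine with AND.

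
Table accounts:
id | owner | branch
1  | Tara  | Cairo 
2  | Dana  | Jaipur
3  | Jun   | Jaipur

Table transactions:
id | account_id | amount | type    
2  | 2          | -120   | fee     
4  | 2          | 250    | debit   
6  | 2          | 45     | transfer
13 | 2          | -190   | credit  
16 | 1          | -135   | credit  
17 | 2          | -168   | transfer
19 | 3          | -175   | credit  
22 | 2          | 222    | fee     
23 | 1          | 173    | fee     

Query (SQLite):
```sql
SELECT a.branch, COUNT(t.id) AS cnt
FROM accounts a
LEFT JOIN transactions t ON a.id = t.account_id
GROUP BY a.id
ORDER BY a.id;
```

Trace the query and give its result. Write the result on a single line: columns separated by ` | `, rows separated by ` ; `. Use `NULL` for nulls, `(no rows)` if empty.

LEFT JOIN keeps every accounts row; unmatched ones get NULL for transactions columns.
Group by accounts.id and compute COUNT(t.id). COUNT(col) of an all-NULL group is 0.
  1: ids {16, 23} → COUNT(t.id)=2
  2: ids {2, 4, 6, 13, 17, 22} → COUNT(t.id)=6
  3: ids {19} → COUNT(t.id)=1

Cairo | 2 ; Jaipur | 6 ; Jaipur | 1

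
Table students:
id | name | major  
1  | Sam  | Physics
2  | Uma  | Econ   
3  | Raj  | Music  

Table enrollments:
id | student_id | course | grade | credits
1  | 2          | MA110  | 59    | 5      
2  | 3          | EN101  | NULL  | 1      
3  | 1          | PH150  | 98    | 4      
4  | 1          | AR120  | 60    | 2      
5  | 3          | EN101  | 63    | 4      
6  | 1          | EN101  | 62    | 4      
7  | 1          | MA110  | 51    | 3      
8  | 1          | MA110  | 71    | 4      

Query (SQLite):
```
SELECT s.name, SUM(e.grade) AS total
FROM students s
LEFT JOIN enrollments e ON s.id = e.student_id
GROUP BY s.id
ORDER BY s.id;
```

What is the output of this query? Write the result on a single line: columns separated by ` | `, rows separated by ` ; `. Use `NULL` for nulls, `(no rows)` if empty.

Sam | 342 ; Uma | 59 ; Raj | 63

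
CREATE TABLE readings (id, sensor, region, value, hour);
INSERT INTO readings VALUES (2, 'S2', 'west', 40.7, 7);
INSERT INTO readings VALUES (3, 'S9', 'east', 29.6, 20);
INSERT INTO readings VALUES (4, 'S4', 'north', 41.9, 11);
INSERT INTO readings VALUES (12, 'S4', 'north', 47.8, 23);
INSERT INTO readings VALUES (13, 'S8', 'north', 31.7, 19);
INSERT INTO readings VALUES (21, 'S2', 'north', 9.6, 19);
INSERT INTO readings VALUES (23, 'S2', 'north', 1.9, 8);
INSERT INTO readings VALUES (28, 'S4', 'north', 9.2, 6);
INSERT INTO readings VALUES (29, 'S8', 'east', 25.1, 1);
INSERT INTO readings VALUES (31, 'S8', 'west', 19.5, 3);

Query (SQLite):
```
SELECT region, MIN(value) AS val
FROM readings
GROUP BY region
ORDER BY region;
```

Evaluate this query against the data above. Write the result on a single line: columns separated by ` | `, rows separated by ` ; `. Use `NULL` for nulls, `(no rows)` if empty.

east | 25.1 ; north | 1.9 ; west | 19.5

Partition readings by region; compute MIN(value) within each group.
  east: ids {3, 29} → MIN(value)=25.1
  north: ids {4, 12, 13, 21, 23, 28} → MIN(value)=1.9
  west: ids {2, 31} → MIN(value)=19.5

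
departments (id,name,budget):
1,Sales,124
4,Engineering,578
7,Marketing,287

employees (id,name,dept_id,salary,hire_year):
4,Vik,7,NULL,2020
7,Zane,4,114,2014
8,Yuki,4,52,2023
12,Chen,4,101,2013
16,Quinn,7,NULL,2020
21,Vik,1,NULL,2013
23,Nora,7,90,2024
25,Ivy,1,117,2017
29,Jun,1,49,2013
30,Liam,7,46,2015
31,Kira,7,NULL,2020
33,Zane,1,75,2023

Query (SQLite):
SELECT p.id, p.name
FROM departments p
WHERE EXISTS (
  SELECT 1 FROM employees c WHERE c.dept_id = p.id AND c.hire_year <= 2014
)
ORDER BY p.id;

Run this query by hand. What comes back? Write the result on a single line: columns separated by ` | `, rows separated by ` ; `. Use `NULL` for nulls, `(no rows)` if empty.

1 | Sales ; 4 | Engineering

For each departments row, check whether any employees with matching dept_id has hire_year <= 2014.
Keep rows where that is true.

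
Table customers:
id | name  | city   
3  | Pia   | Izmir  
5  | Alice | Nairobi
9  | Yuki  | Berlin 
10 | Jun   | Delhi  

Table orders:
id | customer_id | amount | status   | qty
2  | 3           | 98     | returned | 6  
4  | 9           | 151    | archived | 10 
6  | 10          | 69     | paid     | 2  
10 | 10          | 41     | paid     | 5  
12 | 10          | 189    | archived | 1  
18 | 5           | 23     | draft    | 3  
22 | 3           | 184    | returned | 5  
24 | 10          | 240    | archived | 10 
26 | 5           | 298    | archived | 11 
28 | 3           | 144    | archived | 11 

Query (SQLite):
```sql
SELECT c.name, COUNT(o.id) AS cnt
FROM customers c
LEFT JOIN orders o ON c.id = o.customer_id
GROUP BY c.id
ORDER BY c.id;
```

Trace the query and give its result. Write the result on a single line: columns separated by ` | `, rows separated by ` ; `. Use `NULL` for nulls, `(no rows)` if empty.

LEFT JOIN keeps every customers row; unmatched ones get NULL for orders columns.
Group by customers.id and compute COUNT(o.id). COUNT(col) of an all-NULL group is 0.
  3: ids {2, 22, 28} → COUNT(o.id)=3
  5: ids {18, 26} → COUNT(o.id)=2
  9: ids {4} → COUNT(o.id)=1
  10: ids {6, 10, 12, 24} → COUNT(o.id)=4

Pia | 3 ; Alice | 2 ; Yuki | 1 ; Jun | 4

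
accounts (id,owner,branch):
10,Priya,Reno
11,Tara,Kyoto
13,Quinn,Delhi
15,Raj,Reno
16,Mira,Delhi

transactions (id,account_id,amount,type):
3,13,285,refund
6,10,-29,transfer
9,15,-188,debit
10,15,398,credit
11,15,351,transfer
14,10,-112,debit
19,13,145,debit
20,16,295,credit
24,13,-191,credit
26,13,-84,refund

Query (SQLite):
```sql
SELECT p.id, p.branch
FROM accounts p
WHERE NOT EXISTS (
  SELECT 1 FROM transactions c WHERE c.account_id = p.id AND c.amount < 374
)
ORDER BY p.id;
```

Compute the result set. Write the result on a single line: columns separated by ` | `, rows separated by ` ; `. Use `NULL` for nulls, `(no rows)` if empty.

11 | Kyoto

For each accounts row, check whether any transactions with matching account_id has amount < 374.
Keep rows where that is false.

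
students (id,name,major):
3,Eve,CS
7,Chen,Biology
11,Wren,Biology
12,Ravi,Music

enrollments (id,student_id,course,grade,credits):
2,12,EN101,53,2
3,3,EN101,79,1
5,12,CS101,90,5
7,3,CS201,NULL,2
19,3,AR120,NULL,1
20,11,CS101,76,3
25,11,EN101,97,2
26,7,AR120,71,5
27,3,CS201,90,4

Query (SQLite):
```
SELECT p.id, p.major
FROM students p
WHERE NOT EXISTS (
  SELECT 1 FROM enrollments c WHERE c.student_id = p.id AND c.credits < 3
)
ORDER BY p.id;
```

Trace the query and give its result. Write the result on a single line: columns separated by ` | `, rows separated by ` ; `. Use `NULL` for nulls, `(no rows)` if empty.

7 | Biology

For each students row, check whether any enrollments with matching student_id has credits < 3.
Keep rows where that is false.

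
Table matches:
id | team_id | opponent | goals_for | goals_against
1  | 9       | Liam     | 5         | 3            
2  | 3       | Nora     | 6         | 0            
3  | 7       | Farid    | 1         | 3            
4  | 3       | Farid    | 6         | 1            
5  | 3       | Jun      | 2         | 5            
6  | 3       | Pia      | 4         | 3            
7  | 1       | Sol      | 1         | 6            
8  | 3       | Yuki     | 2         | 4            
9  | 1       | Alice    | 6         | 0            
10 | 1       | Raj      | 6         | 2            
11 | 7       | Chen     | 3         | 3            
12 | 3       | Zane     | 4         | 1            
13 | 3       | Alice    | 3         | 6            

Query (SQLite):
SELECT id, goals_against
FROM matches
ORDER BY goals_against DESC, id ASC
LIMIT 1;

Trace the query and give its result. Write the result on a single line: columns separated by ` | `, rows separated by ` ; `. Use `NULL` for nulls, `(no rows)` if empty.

Sort by goals_against desc, tiebreak id asc: (6, id=7), (6, id=13), (5, id=5), (4, id=8) …. Take first 1.

7 | 6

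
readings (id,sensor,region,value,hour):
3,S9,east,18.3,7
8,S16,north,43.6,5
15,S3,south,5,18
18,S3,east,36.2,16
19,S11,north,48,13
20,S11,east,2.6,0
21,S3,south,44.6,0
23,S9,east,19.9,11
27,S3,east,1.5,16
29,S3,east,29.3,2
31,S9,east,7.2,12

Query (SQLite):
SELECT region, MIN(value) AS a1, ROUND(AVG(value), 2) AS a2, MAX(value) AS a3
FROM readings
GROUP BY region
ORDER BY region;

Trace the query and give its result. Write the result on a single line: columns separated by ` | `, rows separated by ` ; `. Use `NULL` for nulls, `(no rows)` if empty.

east | 1.5 | 16.43 | 36.2 ; north | 43.6 | 45.8 | 48 ; south | 5 | 24.8 | 44.6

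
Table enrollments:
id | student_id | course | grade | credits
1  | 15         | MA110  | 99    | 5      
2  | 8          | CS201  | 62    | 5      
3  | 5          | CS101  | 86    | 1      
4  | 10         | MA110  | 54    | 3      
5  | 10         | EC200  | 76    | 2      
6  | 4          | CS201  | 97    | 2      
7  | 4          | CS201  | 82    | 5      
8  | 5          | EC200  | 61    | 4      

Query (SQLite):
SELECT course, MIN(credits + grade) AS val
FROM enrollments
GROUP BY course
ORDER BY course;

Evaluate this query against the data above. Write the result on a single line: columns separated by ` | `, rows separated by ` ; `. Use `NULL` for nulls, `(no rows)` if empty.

CS101 | 87 ; CS201 | 67 ; EC200 | 65 ; MA110 | 57

For each row compute credits + grade.
Group by course; take MIN of the expression per group.
  CS101: ids {3} → MIN(credits + grade)=87
  CS201: ids {2, 6, 7} → MIN(credits + grade)=67
  EC200: ids {5, 8} → MIN(credits + grade)=65
  MA110: ids {1, 4} → MIN(credits + grade)=57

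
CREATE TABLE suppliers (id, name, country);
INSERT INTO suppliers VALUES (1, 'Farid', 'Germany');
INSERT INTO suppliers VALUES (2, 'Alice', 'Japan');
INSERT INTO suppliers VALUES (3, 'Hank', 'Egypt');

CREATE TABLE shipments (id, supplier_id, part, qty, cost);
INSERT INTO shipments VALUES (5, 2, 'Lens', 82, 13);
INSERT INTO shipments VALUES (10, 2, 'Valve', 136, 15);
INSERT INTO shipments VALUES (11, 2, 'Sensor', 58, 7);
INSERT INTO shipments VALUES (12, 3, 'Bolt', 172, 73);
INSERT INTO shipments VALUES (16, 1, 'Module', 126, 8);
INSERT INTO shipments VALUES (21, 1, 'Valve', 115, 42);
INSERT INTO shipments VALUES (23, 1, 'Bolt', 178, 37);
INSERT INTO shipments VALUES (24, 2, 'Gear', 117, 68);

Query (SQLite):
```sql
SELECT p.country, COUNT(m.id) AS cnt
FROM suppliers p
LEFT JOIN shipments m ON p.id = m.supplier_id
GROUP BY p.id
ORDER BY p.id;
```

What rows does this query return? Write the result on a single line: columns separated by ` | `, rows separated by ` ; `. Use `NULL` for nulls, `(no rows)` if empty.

Germany | 3 ; Japan | 4 ; Egypt | 1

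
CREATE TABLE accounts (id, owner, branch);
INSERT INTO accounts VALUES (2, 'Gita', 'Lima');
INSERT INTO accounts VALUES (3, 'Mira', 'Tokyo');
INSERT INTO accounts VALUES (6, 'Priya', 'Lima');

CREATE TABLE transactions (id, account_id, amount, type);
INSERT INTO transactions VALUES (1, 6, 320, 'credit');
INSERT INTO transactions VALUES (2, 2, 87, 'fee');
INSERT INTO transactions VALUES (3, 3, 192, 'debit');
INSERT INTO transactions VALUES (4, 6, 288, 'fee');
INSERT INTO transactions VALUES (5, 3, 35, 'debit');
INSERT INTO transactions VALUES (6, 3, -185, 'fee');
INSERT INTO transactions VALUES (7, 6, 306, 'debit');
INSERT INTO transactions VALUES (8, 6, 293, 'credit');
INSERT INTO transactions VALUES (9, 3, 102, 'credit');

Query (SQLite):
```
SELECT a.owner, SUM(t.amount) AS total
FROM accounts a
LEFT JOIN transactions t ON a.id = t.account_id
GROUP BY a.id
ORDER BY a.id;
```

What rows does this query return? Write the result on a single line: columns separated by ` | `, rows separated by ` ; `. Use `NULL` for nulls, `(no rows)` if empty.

Gita | 87 ; Mira | 144 ; Priya | 1207

LEFT JOIN keeps every accounts row; unmatched ones get NULL for transactions columns.
Group by accounts.id and compute SUM(t.amount). SUM over an all-NULL group is NULL.
  2: ids {2} → SUM(t.amount)=87
  3: ids {3, 5, 6, 9} → SUM(t.amount)=144
  6: ids {1, 4, 7, 8} → SUM(t.amount)=1207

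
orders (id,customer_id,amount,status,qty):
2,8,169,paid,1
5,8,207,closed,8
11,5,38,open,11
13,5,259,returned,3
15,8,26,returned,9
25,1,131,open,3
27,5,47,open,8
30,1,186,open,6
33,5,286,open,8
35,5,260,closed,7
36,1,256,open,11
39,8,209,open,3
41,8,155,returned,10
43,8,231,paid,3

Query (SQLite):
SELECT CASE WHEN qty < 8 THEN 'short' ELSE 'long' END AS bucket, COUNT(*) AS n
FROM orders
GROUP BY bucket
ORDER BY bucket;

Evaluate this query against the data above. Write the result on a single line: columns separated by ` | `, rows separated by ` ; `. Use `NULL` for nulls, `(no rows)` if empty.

Bucket rows by qty < 8 → 'short' else 'long'; count each bucket.

long | 7 ; short | 7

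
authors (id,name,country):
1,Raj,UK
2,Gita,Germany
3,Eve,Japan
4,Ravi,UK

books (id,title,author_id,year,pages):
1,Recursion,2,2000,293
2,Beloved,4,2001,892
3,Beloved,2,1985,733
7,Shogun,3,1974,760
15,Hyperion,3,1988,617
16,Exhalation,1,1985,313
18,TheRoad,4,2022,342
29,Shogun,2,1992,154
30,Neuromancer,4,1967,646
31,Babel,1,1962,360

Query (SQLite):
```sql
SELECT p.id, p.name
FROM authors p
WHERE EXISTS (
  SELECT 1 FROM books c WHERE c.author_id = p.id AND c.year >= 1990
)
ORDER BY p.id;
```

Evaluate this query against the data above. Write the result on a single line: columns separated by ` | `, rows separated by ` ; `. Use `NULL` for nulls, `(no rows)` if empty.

2 | Gita ; 4 | Ravi

For each authors row, check whether any books with matching author_id has year >= 1990.
Keep rows where that is true.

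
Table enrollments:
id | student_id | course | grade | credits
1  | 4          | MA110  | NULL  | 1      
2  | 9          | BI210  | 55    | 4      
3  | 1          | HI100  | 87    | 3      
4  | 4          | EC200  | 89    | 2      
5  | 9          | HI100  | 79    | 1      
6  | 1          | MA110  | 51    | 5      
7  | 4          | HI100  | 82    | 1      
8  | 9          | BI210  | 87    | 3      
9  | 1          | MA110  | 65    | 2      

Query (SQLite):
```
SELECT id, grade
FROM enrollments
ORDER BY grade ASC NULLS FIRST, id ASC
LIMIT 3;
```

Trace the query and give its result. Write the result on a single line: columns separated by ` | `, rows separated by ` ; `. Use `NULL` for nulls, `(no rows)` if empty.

Sort by grade asc, tiebreak id asc: (NULL, id=1), (51, id=6), (55, id=2), (65, id=9), (79, id=5), (82, id=7) …. Take first 3.
NULLS FIRST: NULL grade rows go before all non-NULL rows (among themselves ordered by id asc).

1 | NULL ; 6 | 51 ; 2 | 55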